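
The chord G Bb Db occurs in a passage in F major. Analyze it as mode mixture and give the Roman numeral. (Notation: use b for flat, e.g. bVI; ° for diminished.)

The root G is the diatonic 2nd degree of F major; the borrowing shows in the chord quality. G–Bb–Db is a diminished chord — the form found in F minor, not the diatonic ii (Gm). Borrowed into F major it is written ii°.

ii°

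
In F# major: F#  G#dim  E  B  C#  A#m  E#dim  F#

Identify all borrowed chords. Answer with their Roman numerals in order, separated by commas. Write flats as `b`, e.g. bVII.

In F# major the diatonic chords are F#, G#m, A#m, B, C#, D#m, E#dim. Of the given chords, F#, B, C#, A#m and E#dim are diatonic. G#dim (G#–B–D) is not: scale degree 2 in F# major carries G#m (ii). In F# minor the chord on that degree is G#dim, so here it functions as ii°, borrowed from the parallel minor. E (E–G#–B) is not: scale degree 7 in F# major carries E#dim (vii°). In F# minor the chord on that degree is E, so here it functions as bVII, borrowed from the parallel minor.

ii°, bVII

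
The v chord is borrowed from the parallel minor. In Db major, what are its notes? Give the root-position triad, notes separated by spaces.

Ab Cb Eb

The root, Ab, is scale degree 5 — the same note in Db major and Db minor; only the chord quality changes. Building the minor chord from the parallel minor on Ab: Ab–Cb–Eb.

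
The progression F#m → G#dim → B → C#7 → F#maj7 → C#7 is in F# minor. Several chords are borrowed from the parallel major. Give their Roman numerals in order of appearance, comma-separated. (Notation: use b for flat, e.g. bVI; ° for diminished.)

The diatonic triads in F# minor (with V from harmonic minor) are F#m, G#dim, A, Bm, C#, D, E. F#m, G#dim and C#7 all belong to that set. B (B–D#–F#) is not: scale degree 4 in F# minor carries Bm (iv). In F# major the chord on that degree is B, so here it functions as IV, borrowed from the parallel major. But F#maj7 (F#–A#–C#–E#) is foreign: the diatonic i on degree 1 is F#m, whereas F#maj7 comes from F# major. It is labeled Imaj7.

IV, Imaj7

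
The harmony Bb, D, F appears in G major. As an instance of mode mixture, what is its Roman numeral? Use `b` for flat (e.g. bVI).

Bb is the lowered form of scale degree 3 in G major (the diatonic degree 3 is B). Diatonically G major has Bm (iii) on that degree; Bb–D–F is instead the major chord native to G minor, so it takes the label bIII.

bIII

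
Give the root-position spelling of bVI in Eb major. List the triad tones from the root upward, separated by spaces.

Cb Eb Gb

bVI is built on the lowered scale degree 6. In Eb major degree 6 is C; lowered it becomes Cb. Building the major chord from the parallel minor on Cb: Cb–Eb–Gb.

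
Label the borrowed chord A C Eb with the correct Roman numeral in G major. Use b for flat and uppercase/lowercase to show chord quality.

The root A is the diatonic 2nd degree of G major; the borrowing shows in the chord quality. Diatonically G major has Am (ii) on that degree; A–C–Eb is instead the diminished chord native to G minor, so it takes the label ii°.

ii°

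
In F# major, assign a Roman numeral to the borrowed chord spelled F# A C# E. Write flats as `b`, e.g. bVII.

The root F# is the diatonic 1st degree of F# major; the borrowing shows in the chord quality. F#–A–C#–E is a minor-seventh chord — the form found in F# minor, not the diatonic I (F#). Borrowed into F# major it is written i7.

i7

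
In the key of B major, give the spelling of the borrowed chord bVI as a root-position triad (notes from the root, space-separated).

The root of bVI is the lowered 6th degree: G# becomes G. Building the major chord from the parallel minor on G: G–B–D.

G B D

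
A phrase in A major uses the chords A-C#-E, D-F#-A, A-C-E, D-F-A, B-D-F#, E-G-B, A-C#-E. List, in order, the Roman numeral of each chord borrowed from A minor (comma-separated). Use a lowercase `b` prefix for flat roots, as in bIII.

i, iv, v

A major has the diatonic set A, Bm, C#m, D, E, F#m, G#dim. A–C#–E = A, D–F#–A = D and B–D–F# = Bm are all diatonic. A–C–E doesn't fit — on degree 1 A major would have A (I). Am is the degree-1 chord of A minor, so it is the borrowed i. D–F–A doesn't fit — on degree 4 A major would have D (IV). Dm is the degree-4 chord of A minor, so it is the borrowed iv. E–G–B doesn't fit — on degree 5 A major would have E (V). Em is the degree-5 chord of A minor, so it is the borrowed v.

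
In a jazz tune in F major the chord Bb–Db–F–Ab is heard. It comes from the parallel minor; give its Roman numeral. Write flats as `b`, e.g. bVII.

Bb is scale degree 4 in F major. Diatonically F major has Bb (IV) on that degree; Bb–Db–F–Ab is instead the minor-seventh chord native to F minor, so it takes the label iv7.

iv7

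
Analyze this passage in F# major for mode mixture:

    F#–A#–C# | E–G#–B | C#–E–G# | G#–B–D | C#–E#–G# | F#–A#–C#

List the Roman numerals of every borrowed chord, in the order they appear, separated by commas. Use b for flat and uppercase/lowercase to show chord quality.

The diatonic triads in F# major are F#, G#m, A#m, B, C#, D#m, E#dim. Of the given chords, F#–A#–C# = F# and C#–E#–G# = C# are diatonic. E–G#–B is not: scale degree 7 in F# major carries E#dim (vii°). In F# minor the chord on that degree is E, so here it functions as bVII, borrowed from the parallel minor. C#–E–G# doesn't fit — on degree 5 F# major would have C# (V). C#m is the degree-5 chord of F# minor, so it is the borrowed v. But G#–B–D is foreign: the diatonic ii on degree 2 is G#m, whereas G#dim comes from F# minor. It is labeled ii°.

bVII, v, ii°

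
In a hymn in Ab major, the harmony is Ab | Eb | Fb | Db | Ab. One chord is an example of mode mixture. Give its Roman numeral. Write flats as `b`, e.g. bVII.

bVI

Ab major has the diatonic set Ab, Bbm, Cm, Db, Eb, Fm, Gdim. Of the given chords, Ab, Eb and Db are diatonic. Fb (Fb–Ab–Cb) is not: scale degree 6 in Ab major carries Fm (vi). In Ab minor the chord on that degree is Fb, so here it functions as bVI, borrowed from the parallel minor.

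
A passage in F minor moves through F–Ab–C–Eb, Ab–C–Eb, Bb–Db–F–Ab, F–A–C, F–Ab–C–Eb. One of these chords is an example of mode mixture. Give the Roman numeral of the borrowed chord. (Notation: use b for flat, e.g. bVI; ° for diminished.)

I

The diatonic triads in F minor (with V from harmonic minor) are Fm, Gdim, Ab, Bbm, C, Db, Eb. F–Ab–C–Eb = Fm7, Ab–C–Eb = Ab and Bb–Db–F–Ab = Bbm7 are all diatonic. But F–A–C is foreign: the diatonic i on degree 1 is Fm, whereas F comes from F major. It is labeled I.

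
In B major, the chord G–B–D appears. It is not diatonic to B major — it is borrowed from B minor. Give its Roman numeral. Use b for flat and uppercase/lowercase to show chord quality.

The root G is the lowered 6th scale degree — diatonically B major has G# there. The diatonic chord on degree 6 would be G#m (vi), but G–B–D is the major chord from B minor. As a borrowed chord it is labeled bVI.

bVI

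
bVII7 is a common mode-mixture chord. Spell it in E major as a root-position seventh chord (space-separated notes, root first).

D F# A C

Scale degree 7 in E major is D#. bVII7 uses the lowered form, D, taken from E minor. Building the dominant-seventh chord from the parallel minor on D: D–F#–A–C.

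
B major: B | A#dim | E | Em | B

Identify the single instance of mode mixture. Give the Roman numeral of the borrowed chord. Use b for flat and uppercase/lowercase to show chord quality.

The diatonic triads in B major are B, C#m, D#m, E, F#, G#m, A#dim. B, A#dim and E all belong to that set. But Em (E–G–B) is foreign: the diatonic IV on degree 4 is E, whereas Em comes from B minor. It is labeled iv.

iv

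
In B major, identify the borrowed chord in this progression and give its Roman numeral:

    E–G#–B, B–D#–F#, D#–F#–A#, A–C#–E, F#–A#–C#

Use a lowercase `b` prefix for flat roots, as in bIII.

bVII

B major has the diatonic set B, C#m, D#m, E, F#, G#m, A#dim. E–G#–B = E, B–D#–F# = B, D#–F#–A# = D#m and F#–A#–C# = F# all belong to that set. A–C#–E is not: scale degree 7 in B major carries A#dim (vii°). In B minor the chord on that degree is A, so here it functions as bVII, borrowed from the parallel minor.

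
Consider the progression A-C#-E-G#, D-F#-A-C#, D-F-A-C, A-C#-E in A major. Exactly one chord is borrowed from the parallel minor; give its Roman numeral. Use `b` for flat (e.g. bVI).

In A major the diatonic chords are A, Bm, C#m, D, E, F#m, G#dim. Of the given chords, A–C#–E–G# = Amaj7, D–F#–A–C# = Dmaj7 and A–C#–E = A are diatonic. D–F–A–C is not: scale degree 4 in A major carries D (IV). In A minor the chord on that degree is Dm7, so here it functions as iv7, borrowed from the parallel minor.

iv7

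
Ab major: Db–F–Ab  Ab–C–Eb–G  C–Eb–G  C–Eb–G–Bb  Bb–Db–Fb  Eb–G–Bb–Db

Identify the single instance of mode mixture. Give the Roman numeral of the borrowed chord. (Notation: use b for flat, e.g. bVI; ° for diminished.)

The diatonic triads in Ab major are Ab, Bbm, Cm, Db, Eb, Fm, Gdim. Db–F–Ab = Db, Ab–C–Eb–G = Abmaj7, C–Eb–G = Cm, C–Eb–G–Bb = Cm7 and Eb–G–Bb–Db = Eb7 all belong to that set. Bb–Db–Fb doesn't fit — on degree 2 Ab major would have Bbm (ii). Bbdim is the degree-2 chord of Ab minor, so it is the borrowed ii°.

ii°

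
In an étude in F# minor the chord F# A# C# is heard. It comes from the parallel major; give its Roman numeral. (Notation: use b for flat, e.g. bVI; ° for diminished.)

The root F# is the diatonic 1st degree of F# minor; the borrowing shows in the chord quality. The diatonic chord on degree 1 would be F#m (i), but F#–A#–C# is the major chord from F# major. As a borrowed chord it is labeled I.

I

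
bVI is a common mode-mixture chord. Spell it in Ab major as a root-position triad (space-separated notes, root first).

Fb Ab Cb

bVI is built on the lowered scale degree 6. In Ab major degree 6 is F; lowered it becomes Fb. Stacking thirds in Ab minor on Fb gives Fb–Ab–Cb.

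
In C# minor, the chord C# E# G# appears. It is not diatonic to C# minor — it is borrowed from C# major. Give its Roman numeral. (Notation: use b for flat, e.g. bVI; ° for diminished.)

C# is scale degree 1 in C# minor. The diatonic chord on degree 1 would be C#m (i), but C#–E#–G# is the major chord from C# major. As a borrowed chord it is labeled I.

I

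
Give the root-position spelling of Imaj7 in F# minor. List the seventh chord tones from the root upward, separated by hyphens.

Imaj7 is built on scale degree 1, which is F# in both F# minor and its parallel. Building the major-seventh chord from the parallel major on F#: F#–A#–C#–E#.

F#-A#-C#-E#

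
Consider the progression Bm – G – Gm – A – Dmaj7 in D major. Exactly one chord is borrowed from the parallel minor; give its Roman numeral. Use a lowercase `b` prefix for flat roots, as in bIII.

iv

In D major the diatonic chords are D, Em, F#m, G, A, Bm, C#dim. Bm, G, A and Dmaj7 all belong to that set. But Gm (G–Bb–D) is foreign: the diatonic IV on degree 4 is G, whereas Gm comes from D minor. It is labeled iv.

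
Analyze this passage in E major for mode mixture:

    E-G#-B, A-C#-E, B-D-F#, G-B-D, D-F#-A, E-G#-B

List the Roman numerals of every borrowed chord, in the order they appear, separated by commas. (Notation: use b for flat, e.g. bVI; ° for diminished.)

The diatonic triads in E major are E, F#m, G#m, A, B, C#m, D#dim. E–G#–B = E and A–C#–E = A are both diatonic. B–D–F# is not: scale degree 5 in E major carries B (V). In E minor the chord on that degree is Bm, so here it functions as v, borrowed from the parallel minor. G–B–D is not: scale degree 3 in E major carries G#m (iii). In E minor the chord on that degree is G, so here it functions as bIII, borrowed from the parallel minor. But D–F#–A is foreign: the diatonic vii° on degree 7 is D#dim, whereas D comes from E minor. It is labeled bVII.

v, bIII, bVII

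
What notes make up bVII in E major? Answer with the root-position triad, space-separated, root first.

D F# A

bVII is built on the lowered scale degree 7. In E major degree 7 is D#; lowered it becomes D. In E minor the chord on D is D–F#–A.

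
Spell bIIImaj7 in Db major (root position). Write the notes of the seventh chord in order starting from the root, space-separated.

Fb Ab Cb Eb

The root of bIIImaj7 is the lowered 3rd degree: F becomes Fb. In Db minor the chord on Fb is Fb–Ab–Cb–Eb.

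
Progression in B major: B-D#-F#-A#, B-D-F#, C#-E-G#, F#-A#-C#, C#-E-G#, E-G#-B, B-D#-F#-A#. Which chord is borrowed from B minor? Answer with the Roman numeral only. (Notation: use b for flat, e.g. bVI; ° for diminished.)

i

B major has the diatonic set B, C#m, D#m, E, F#, G#m, A#dim. B–D#–F#–A# = Bmaj7, C#–E–G# = C#m, F#–A#–C# = F# and E–G#–B = E are all diatonic. B–D–F# is not: scale degree 1 in B major carries B (I). In B minor the chord on that degree is Bm, so here it functions as i, borrowed from the parallel minor.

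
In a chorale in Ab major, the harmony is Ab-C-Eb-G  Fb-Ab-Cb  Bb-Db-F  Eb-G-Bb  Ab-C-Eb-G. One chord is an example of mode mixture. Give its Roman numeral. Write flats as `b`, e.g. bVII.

The diatonic triads in Ab major are Ab, Bbm, Cm, Db, Eb, Fm, Gdim. Of the given chords, Ab–C–Eb–G = Abmaj7, Bb–Db–F = Bbm and Eb–G–Bb = Eb are diatonic. Fb–Ab–Cb is not: scale degree 6 in Ab major carries Fm (vi). In Ab minor the chord on that degree is Fb, so here it functions as bVI, borrowed from the parallel minor.

bVI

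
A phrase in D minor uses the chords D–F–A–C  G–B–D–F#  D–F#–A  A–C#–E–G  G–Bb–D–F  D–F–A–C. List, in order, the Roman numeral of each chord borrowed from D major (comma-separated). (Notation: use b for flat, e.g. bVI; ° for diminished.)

IVmaj7, I

In D minor (with V from harmonic minor) the diatonic chords are Dm, Edim, F, Gm, A, Bb, C. Of the given chords, D–F–A–C = Dm7, A–C#–E–G = A7 and G–Bb–D–F = Gm7 are diatonic. G–B–D–F# is not: scale degree 4 in D minor carries Gm (iv). In D major the chord on that degree is Gmaj7, so here it functions as IVmaj7, borrowed from the parallel major. D–F#–A doesn't fit — on degree 1 D minor would have Dm (i). D is the degree-1 chord of D major, so it is the borrowed I.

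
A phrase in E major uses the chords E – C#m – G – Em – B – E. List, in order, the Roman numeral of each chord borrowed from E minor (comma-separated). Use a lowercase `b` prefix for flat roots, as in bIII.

bIII, i

E major has the diatonic set E, F#m, G#m, A, B, C#m, D#dim. E, C#m and B all belong to that set. G (G–B–D) is not: scale degree 3 in E major carries G#m (iii). In E minor the chord on that degree is G, so here it functions as bIII, borrowed from the parallel minor. Em (E–G–B) is not: scale degree 1 in E major carries E (I). In E minor the chord on that degree is Em, so here it functions as i, borrowed from the parallel minor.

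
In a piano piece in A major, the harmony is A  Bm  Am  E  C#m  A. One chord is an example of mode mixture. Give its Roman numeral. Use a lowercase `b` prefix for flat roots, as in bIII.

i

In A major the diatonic chords are A, Bm, C#m, D, E, F#m, G#dim. A, Bm, E and C#m all belong to that set. Am (A–C–E) is not: scale degree 1 in A major carries A (I). In A minor the chord on that degree is Am, so here it functions as i, borrowed from the parallel minor.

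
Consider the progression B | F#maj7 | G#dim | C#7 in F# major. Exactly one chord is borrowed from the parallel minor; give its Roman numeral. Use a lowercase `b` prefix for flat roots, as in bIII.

ii°

F# major has the diatonic set F#, G#m, A#m, B, C#, D#m, E#dim. B, F#maj7 and C#7 all belong to that set. G#dim (G#–B–D) doesn't fit — on degree 2 F# major would have G#m (ii). G#dim is the degree-2 chord of F# minor, so it is the borrowed ii°.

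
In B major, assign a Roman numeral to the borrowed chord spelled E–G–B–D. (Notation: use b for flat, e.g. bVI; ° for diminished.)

iv7

The root E is the diatonic 4th degree of B major; the borrowing shows in the chord quality. Diatonically B major has E (IV) on that degree; E–G–B–D is instead the minor-seventh chord native to B minor, so it takes the label iv7.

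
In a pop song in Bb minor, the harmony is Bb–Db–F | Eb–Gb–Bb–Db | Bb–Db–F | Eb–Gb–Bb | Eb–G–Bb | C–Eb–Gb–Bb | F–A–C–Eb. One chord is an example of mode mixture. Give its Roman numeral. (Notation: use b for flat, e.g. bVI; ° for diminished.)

IV

In Bb minor (with V from harmonic minor) the diatonic chords are Bbm, Cdim, Db, Ebm, F, Gb, Ab. Bb–Db–F = Bbm, Eb–Gb–Bb–Db = Ebm7, Eb–Gb–Bb = Ebm, C–Eb–Gb–Bb = Cm7b5 and F–A–C–Eb = F7 all belong to that set. But Eb–G–Bb is foreign: the diatonic iv on degree 4 is Ebm, whereas Eb comes from Bb major. It is labeled IV.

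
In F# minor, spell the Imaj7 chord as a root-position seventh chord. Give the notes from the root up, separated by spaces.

Imaj7 is built on scale degree 1, which is F# in both F# minor and its parallel. Stacking thirds in F# major on F# gives F#–A#–C#–E#.

F# A# C# E#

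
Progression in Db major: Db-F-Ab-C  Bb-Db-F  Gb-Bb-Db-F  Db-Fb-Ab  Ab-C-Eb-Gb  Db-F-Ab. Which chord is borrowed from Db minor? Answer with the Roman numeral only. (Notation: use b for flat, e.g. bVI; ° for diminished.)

In Db major the diatonic chords are Db, Ebm, Fm, Gb, Ab, Bbm, Cdim. Db–F–Ab–C = Dbmaj7, Bb–Db–F = Bbm, Gb–Bb–Db–F = Gbmaj7, Ab–C–Eb–Gb = Ab7 and Db–F–Ab = Db all belong to that set. Db–Fb–Ab is not: scale degree 1 in Db major carries Db (I). In Db minor the chord on that degree is Dbm, so here it functions as i, borrowed from the parallel minor.

i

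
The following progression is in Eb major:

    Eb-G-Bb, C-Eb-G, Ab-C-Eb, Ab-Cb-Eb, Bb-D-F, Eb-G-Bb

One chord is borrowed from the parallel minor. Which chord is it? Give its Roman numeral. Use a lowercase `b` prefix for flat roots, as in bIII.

iv

The diatonic triads in Eb major are Eb, Fm, Gm, Ab, Bb, Cm, Ddim. Of the given chords, Eb–G–Bb = Eb, C–Eb–G = Cm, Ab–C–Eb = Ab and Bb–D–F = Bb are diatonic. But Ab–Cb–Eb is foreign: the diatonic IV on degree 4 is Ab, whereas Abm comes from Eb minor. It is labeled iv.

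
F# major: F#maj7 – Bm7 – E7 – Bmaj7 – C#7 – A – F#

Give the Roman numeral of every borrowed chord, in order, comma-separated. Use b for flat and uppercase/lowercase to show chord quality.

The diatonic triads in F# major are F#, G#m, A#m, B, C#, D#m, E#dim. F#maj7, Bmaj7, C#7 and F# are all diatonic. But Bm7 (B–D–F#–A) is foreign: the diatonic IV on degree 4 is B, whereas Bm7 comes from F# minor. It is labeled iv7. E7 (E–G#–B–D) is not: scale degree 7 in F# major carries E#dim (vii°). In F# minor the chord on that degree is E7, so here it functions as bVII7, borrowed from the parallel minor. A (A–C#–E) is not: scale degree 3 in F# major carries A#m (iii). In F# minor the chord on that degree is A, so here it functions as bIII, borrowed from the parallel minor.

iv7, bVII7, bIII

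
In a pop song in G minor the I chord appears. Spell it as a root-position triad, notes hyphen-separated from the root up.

I is built on scale degree 1, which is G in both G minor and its parallel. In G major the chord on G is G–B–D.

G-B-D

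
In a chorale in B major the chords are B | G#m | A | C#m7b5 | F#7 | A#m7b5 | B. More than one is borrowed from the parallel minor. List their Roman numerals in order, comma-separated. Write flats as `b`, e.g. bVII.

In B major the diatonic chords are B, C#m, D#m, E, F#, G#m, A#dim. Of the given chords, B, G#m, F#7 and A#m7b5 are diatonic. But A (A–C#–E) is foreign: the diatonic vii° on degree 7 is A#dim, whereas A comes from B minor. It is labeled bVII. C#m7b5 (C#–E–G–B) doesn't fit — on degree 2 B major would have C#m (ii). C#m7b5 is the degree-2 chord of B minor, so it is the borrowed iiø7.

bVII, iiø7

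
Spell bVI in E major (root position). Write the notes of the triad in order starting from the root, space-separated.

C E G

The root of bVI is the lowered 6th degree: C# becomes C. Building the major chord from the parallel minor on C: C–E–G.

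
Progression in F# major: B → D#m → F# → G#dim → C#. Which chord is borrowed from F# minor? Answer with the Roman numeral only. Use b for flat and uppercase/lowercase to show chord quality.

ii°

The diatonic triads in F# major are F#, G#m, A#m, B, C#, D#m, E#dim. B, D#m, F# and C# are all diatonic. G#dim (G#–B–D) doesn't fit — on degree 2 F# major would have G#m (ii). G#dim is the degree-2 chord of F# minor, so it is the borrowed ii°.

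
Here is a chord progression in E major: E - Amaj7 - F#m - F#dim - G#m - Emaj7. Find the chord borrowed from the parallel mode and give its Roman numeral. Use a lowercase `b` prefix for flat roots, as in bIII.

The diatonic triads in E major are E, F#m, G#m, A, B, C#m, D#dim. E, Amaj7, F#m, G#m and Emaj7 are all diatonic. F#dim (F#–A–C) doesn't fit — on degree 2 E major would have F#m (ii). F#dim is the degree-2 chord of E minor, so it is the borrowed ii°.

ii°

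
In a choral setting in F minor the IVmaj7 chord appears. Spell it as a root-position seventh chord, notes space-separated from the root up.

Bb D F A

IVmaj7 is built on scale degree 4, which is Bb in both F minor and its parallel. Stacking thirds in F major on Bb gives Bb–D–F–A.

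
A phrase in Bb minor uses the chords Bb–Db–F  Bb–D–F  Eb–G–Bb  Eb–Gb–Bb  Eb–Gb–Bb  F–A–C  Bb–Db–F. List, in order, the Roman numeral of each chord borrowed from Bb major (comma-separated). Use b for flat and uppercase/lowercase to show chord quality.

I, IV

In Bb minor (with V from harmonic minor) the diatonic chords are Bbm, Cdim, Db, Ebm, F, Gb, Ab. Of the given chords, Bb–Db–F = Bbm, Eb–Gb–Bb = Ebm and F–A–C = F are diatonic. Bb–D–F is not: scale degree 1 in Bb minor carries Bbm (i). In Bb major the chord on that degree is Bb, so here it functions as I, borrowed from the parallel major. But Eb–G–Bb is foreign: the diatonic iv on degree 4 is Ebm, whereas Eb comes from Bb major. It is labeled IV.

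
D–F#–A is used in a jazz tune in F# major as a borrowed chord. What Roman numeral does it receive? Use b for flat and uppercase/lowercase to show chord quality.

The root D is the lowered 6th scale degree — diatonically F# major has D# there. The diatonic chord on degree 6 would be D#m (vi), but D–F#–A is the major chord from F# minor. As a borrowed chord it is labeled bVI.

bVI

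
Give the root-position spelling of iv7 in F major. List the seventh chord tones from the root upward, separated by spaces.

Bb Db F Ab

iv7 is built on scale degree 4, which is Bb in both F major and its parallel. Building the minor-seventh chord from the parallel minor on Bb: Bb–Db–F–Ab.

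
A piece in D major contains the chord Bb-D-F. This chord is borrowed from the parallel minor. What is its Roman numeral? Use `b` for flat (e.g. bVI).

In D major scale degree 6 is B; Bb is its lowered form, from D minor. Diatonically D major has Bm (vi) on that degree; Bb–D–F is instead the major chord native to D minor, so it takes the label bVI.

bVI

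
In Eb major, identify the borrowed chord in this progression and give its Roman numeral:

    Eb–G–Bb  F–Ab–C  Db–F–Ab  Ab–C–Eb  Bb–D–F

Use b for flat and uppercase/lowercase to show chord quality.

bVII

In Eb major the diatonic chords are Eb, Fm, Gm, Ab, Bb, Cm, Ddim. Of the given chords, Eb–G–Bb = Eb, F–Ab–C = Fm, Ab–C–Eb = Ab and Bb–D–F = Bb are diatonic. Db–F–Ab is not: scale degree 7 in Eb major carries Ddim (vii°). In Eb minor the chord on that degree is Db, so here it functions as bVII, borrowed from the parallel minor.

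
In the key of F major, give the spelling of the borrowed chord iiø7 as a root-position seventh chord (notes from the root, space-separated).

G Bb Db F

The root, G, is scale degree 2 — the same note in F major and F minor; only the chord quality changes. In F minor the chord on G is G–Bb–Db–F.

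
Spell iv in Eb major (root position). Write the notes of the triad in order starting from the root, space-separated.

Ab Cb Eb

iv is built on scale degree 4, which is Ab in both Eb major and its parallel. Building the minor chord from the parallel minor on Ab: Ab–Cb–Eb.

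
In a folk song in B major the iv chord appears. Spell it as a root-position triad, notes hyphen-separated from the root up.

The root, E, is scale degree 4 — the same note in B major and B minor; only the chord quality changes. In B minor the chord on E is E–G–B.

E-G-B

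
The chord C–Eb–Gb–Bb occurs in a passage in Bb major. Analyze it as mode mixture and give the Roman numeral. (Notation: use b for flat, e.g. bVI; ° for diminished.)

C is scale degree 2 in Bb major. C–Eb–Gb–Bb is a half-diminished-seventh chord — the form found in Bb minor, not the diatonic ii (Cm). Borrowed into Bb major it is written iiø7.

iiø7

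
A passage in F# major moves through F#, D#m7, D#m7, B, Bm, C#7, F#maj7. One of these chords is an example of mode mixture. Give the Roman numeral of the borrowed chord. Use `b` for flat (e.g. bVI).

In F# major the diatonic chords are F#, G#m, A#m, B, C#, D#m, E#dim. F#, D#m7, B, C#7 and F#maj7 are all diatonic. Bm (B–D–F#) doesn't fit — on degree 4 F# major would have B (IV). Bm is the degree-4 chord of F# minor, so it is the borrowed iv.

iv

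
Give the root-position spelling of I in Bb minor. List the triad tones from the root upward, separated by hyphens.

Bb-D-F

I is built on scale degree 1, which is Bb in both Bb minor and its parallel. In Bb major the chord on Bb is Bb–D–F.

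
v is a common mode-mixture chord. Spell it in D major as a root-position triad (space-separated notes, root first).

v is built on scale degree 5, which is A in both D major and its parallel. In D minor the chord on A is A–C–E.

A C E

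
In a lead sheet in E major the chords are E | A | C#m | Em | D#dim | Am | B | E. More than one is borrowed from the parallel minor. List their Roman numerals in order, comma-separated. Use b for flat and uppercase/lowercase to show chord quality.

In E major the diatonic chords are E, F#m, G#m, A, B, C#m, D#dim. E, A, C#m, D#dim and B are all diatonic. Em (E–G–B) doesn't fit — on degree 1 E major would have E (I). Em is the degree-1 chord of E minor, so it is the borrowed i. Am (A–C–E) doesn't fit — on degree 4 E major would have A (IV). Am is the degree-4 chord of E minor, so it is the borrowed iv.

i, iv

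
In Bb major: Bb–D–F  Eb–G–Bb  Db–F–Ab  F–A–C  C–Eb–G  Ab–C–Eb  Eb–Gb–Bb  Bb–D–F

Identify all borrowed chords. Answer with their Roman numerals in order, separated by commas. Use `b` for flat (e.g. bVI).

In Bb major the diatonic chords are Bb, Cm, Dm, Eb, F, Gm, Adim. Bb–D–F = Bb, Eb–G–Bb = Eb, F–A–C = F and C–Eb–G = Cm are all diatonic. Db–F–Ab doesn't fit — on degree 3 Bb major would have Dm (iii). Db is the degree-3 chord of Bb minor, so it is the borrowed bIII. Ab–C–Eb is not: scale degree 7 in Bb major carries Adim (vii°). In Bb minor the chord on that degree is Ab, so here it functions as bVII, borrowed from the parallel minor. Eb–Gb–Bb is not: scale degree 4 in Bb major carries Eb (IV). In Bb minor the chord on that degree is Ebm, so here it functions as iv, borrowed from the parallel minor.

bIII, bVII, iv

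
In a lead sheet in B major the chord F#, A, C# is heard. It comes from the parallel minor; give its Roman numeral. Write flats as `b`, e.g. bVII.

F# is scale degree 5 in B major. The diatonic chord on degree 5 would be F# (V), but F#–A–C# is the minor chord from B minor. As a borrowed chord it is labeled v.

v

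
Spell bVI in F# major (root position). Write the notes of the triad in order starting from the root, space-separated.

Scale degree 6 in F# major is D#. bVI uses the lowered form, D, taken from F# minor. Stacking thirds in F# minor on D gives D–F#–A.

D F# A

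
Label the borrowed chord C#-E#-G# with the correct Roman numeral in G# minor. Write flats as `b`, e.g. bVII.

The root C# is the diatonic 4th degree of G# minor; the borrowing shows in the chord quality. Diatonically G# minor has C#m (iv) on that degree; C#–E#–G# is instead the major chord native to G# major, so it takes the label IV.

IV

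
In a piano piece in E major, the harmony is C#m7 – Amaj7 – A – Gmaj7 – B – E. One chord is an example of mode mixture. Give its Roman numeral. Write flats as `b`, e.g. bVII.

The diatonic triads in E major are E, F#m, G#m, A, B, C#m, D#dim. C#m7, Amaj7, A, B and E are all diatonic. But Gmaj7 (G–B–D–F#) is foreign: the diatonic iii on degree 3 is G#m, whereas Gmaj7 comes from E minor. It is labeled bIIImaj7.

bIIImaj7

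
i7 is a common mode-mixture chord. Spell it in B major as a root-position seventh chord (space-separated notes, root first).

B D F# A

The root, B, is scale degree 1 — the same note in B major and B minor; only the chord quality changes. Stacking thirds in B minor on B gives B–D–F#–A.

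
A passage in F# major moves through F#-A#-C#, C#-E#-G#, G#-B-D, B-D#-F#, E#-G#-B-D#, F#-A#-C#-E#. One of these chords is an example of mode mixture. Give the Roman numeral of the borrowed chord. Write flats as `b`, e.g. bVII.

ii°

F# major has the diatonic set F#, G#m, A#m, B, C#, D#m, E#dim. F#–A#–C# = F#, C#–E#–G# = C#, B–D#–F# = B, E#–G#–B–D# = E#m7b5 and F#–A#–C#–E# = F#maj7 are all diatonic. But G#–B–D is foreign: the diatonic ii on degree 2 is G#m, whereas G#dim comes from F# minor. It is labeled ii°.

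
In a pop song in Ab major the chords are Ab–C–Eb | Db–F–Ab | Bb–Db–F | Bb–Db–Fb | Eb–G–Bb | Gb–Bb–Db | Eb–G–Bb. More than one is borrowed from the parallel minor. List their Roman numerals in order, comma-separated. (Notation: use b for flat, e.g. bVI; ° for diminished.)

ii°, bVII

Ab major has the diatonic set Ab, Bbm, Cm, Db, Eb, Fm, Gdim. Of the given chords, Ab–C–Eb = Ab, Db–F–Ab = Db, Bb–Db–F = Bbm and Eb–G–Bb = Eb are diatonic. Bb–Db–Fb is not: scale degree 2 in Ab major carries Bbm (ii). In Ab minor the chord on that degree is Bbdim, so here it functions as ii°, borrowed from the parallel minor. But Gb–Bb–Db is foreign: the diatonic vii° on degree 7 is Gdim, whereas Gb comes from Ab minor. It is labeled bVII.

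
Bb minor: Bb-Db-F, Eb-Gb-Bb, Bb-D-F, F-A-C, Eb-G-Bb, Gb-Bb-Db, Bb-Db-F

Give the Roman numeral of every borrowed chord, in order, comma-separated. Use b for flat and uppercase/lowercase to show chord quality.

The diatonic triads in Bb minor (with V from harmonic minor) are Bbm, Cdim, Db, Ebm, F, Gb, Ab. Bb–Db–F = Bbm, Eb–Gb–Bb = Ebm, F–A–C = F and Gb–Bb–Db = Gb are all diatonic. But Bb–D–F is foreign: the diatonic i on degree 1 is Bbm, whereas Bb comes from Bb major. It is labeled I. Eb–G–Bb is not: scale degree 4 in Bb minor carries Ebm (iv). In Bb major the chord on that degree is Eb, so here it functions as IV, borrowed from the parallel major.

I, IV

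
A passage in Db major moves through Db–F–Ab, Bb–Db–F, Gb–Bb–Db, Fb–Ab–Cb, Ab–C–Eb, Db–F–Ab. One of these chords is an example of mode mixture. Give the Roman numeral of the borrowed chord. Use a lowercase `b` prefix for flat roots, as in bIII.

In Db major the diatonic chords are Db, Ebm, Fm, Gb, Ab, Bbm, Cdim. Of the given chords, Db–F–Ab = Db, Bb–Db–F = Bbm, Gb–Bb–Db = Gb and Ab–C–Eb = Ab are diatonic. Fb–Ab–Cb doesn't fit — on degree 3 Db major would have Fm (iii). Fb is the degree-3 chord of Db minor, so it is the borrowed bIII.

bIII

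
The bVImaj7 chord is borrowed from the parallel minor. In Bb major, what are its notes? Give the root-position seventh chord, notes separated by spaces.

Gb Bb Db F

Scale degree 6 in Bb major is G. bVImaj7 uses the lowered form, Gb, taken from Bb minor. Stacking thirds in Bb minor on Gb gives Gb–Bb–Db–F.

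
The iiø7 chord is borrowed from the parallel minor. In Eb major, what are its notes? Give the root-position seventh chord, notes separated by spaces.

iiø7 is built on scale degree 2, which is F in both Eb major and its parallel. Building the half-diminished-seventh chord from the parallel minor on F: F–Ab–Cb–Eb.

F Ab Cb Eb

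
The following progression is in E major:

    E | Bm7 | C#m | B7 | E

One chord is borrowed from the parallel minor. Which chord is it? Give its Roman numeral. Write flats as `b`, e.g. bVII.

The diatonic triads in E major are E, F#m, G#m, A, B, C#m, D#dim. E, C#m and B7 are all diatonic. But Bm7 (B–D–F#–A) is foreign: the diatonic V on degree 5 is B, whereas Bm7 comes from E minor. It is labeled v7.

v7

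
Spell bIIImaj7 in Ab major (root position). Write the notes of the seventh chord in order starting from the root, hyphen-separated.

Cb-Eb-Gb-Bb

Scale degree 3 in Ab major is C. bIIImaj7 uses the lowered form, Cb, taken from Ab minor. Stacking thirds in Ab minor on Cb gives Cb–Eb–Gb–Bb.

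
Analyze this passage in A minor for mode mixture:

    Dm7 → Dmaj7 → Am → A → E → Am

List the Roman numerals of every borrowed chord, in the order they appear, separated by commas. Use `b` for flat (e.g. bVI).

IVmaj7, I

In A minor (with V from harmonic minor) the diatonic chords are Am, Bdim, C, Dm, E, F, G. Dm7, Am and E are all diatonic. Dmaj7 (D–F#–A–C#) is not: scale degree 4 in A minor carries Dm (iv). In A major the chord on that degree is Dmaj7, so here it functions as IVmaj7, borrowed from the parallel major. A (A–C#–E) doesn't fit — on degree 1 A minor would have Am (i). A is the degree-1 chord of A major, so it is the borrowed I.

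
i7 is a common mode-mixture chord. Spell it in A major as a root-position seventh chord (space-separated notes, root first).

i7 is built on scale degree 1, which is A in both A major and its parallel. Building the minor-seventh chord from the parallel minor on A: A–C–E–G.

A C E G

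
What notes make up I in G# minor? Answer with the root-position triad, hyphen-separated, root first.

G#-B#-D#

The root, G#, is scale degree 1 — the same note in G# minor and G# major; only the chord quality changes. Building the major chord from the parallel major on G#: G#–B#–D#.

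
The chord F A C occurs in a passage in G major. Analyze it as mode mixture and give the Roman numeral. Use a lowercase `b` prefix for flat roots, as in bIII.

bVII

The root F is the lowered 7th scale degree — diatonically G major has F# there. Diatonically G major has F#dim (vii°) on that degree; F–A–C is instead the major chord native to G minor, so it takes the label bVII.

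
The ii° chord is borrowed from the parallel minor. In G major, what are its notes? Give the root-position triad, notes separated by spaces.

ii° is built on scale degree 2, which is A in both G major and its parallel. Stacking thirds in G minor on A gives A–C–Eb.

A C Eb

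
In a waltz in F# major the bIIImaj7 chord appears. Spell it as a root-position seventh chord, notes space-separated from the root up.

A C# E G#

The root of bIIImaj7 is the lowered 3rd degree: A# becomes A. Stacking thirds in F# minor on A gives A–C#–E–G#.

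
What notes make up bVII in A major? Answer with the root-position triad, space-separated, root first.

G B D

Scale degree 7 in A major is G#. bVII uses the lowered form, G, taken from A minor. In A minor the chord on G is G–B–D.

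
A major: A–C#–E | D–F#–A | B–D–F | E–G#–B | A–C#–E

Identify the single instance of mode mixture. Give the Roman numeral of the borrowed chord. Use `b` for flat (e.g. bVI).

ii°

A major has the diatonic set A, Bm, C#m, D, E, F#m, G#dim. A–C#–E = A, D–F#–A = D and E–G#–B = E are all diatonic. B–D–F doesn't fit — on degree 2 A major would have Bm (ii). Bdim is the degree-2 chord of A minor, so it is the borrowed ii°.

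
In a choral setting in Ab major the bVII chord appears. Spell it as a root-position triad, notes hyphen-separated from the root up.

The root of bVII is the lowered 7th degree: G becomes Gb. In Ab minor the chord on Gb is Gb–Bb–Db.

Gb-Bb-Db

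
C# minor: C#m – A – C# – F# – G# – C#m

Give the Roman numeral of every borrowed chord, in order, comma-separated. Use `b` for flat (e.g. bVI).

I, IV

In C# minor (with V from harmonic minor) the diatonic chords are C#m, D#dim, E, F#m, G#, A, B. C#m, A and G# are all diatonic. C# (C#–E#–G#) is not: scale degree 1 in C# minor carries C#m (i). In C# major the chord on that degree is C#, so here it functions as I, borrowed from the parallel major. But F# (F#–A#–C#) is foreign: the diatonic iv on degree 4 is F#m, whereas F# comes from C# major. It is labeled IV.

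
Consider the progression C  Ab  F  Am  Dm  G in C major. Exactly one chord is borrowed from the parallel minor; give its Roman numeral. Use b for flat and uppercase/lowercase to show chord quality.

bVI

In C major the diatonic chords are C, Dm, Em, F, G, Am, Bdim. C, F, Am, Dm and G are all diatonic. Ab (Ab–C–Eb) is not: scale degree 6 in C major carries Am (vi). In C minor the chord on that degree is Ab, so here it functions as bVI, borrowed from the parallel minor.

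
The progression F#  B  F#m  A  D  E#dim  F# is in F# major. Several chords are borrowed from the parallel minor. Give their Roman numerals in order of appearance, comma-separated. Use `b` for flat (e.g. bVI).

i, bIII, bVI

F# major has the diatonic set F#, G#m, A#m, B, C#, D#m, E#dim. F#, B and E#dim are all diatonic. F#m (F#–A–C#) doesn't fit — on degree 1 F# major would have F# (I). F#m is the degree-1 chord of F# minor, so it is the borrowed i. A (A–C#–E) doesn't fit — on degree 3 F# major would have A#m (iii). A is the degree-3 chord of F# minor, so it is the borrowed bIII. But D (D–F#–A) is foreign: the diatonic vi on degree 6 is D#m, whereas D comes from F# minor. It is labeled bVI.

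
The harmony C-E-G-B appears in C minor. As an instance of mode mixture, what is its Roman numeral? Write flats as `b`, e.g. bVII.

Imaj7

The root C is the diatonic 1st degree of C minor; the borrowing shows in the chord quality. The diatonic chord on degree 1 would be Cm (i), but C–E–G–B is the major-seventh chord from C major. As a borrowed chord it is labeled Imaj7.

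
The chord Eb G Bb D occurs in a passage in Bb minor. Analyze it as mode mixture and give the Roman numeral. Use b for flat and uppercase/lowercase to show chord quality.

IVmaj7

Eb is scale degree 4 in Bb minor. Diatonically Bb minor has Ebm (iv) on that degree; Eb–G–Bb–D is instead the major-seventh chord native to Bb major, so it takes the label IVmaj7.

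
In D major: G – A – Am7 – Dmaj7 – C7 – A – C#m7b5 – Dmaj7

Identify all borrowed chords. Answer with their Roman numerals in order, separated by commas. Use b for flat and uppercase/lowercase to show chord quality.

v7, bVII7

The diatonic triads in D major are D, Em, F#m, G, A, Bm, C#dim. G, A, Dmaj7 and C#m7b5 are all diatonic. Am7 (A–C–E–G) doesn't fit — on degree 5 D major would have A (V). Am7 is the degree-5 chord of D minor, so it is the borrowed v7. But C7 (C–E–G–Bb) is foreign: the diatonic vii° on degree 7 is C#dim, whereas C7 comes from D minor. It is labeled bVII7.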